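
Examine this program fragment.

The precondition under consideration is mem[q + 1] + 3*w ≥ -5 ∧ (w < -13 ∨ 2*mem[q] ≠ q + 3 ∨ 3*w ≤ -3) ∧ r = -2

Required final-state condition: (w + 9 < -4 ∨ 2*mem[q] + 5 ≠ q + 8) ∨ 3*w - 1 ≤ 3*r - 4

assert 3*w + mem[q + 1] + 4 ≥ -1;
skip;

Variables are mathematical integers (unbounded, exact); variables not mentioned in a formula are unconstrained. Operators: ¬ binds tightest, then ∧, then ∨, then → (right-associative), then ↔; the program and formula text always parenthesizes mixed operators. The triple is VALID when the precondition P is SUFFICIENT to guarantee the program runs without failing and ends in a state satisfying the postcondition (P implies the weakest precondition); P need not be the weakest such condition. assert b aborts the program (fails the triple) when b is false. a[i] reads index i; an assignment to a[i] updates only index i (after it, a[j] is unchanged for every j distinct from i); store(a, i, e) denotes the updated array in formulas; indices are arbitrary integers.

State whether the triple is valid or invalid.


Working backward. After the program, the postcondition (w + 9 < -4 ∨ 2*mem[q] + 5 ≠ q + 8) ∨ 3*w - 1 ≤ 3*r - 4 must hold; in canonical form it is w < -13 ∨ 2*mem[q] ≠ q + 3 ∨ 3*w ≤ 3*r - 3.
Before skip: w < -13 ∨ 2*mem[q] ≠ q + 3 ∨ 3*w ≤ 3*r - 3
Before assert 3*w + mem[q + 1] + 4 ≥ -1: mem[q + 1] + 3*w ≥ -5 ∧ (w < -13 ∨ 2*mem[q] ≠ q + 3 ∨ 3*w ≤ 3*r - 3)
The weakest precondition is mem[q + 1] + 3*w ≥ -5 ∧ (w < -13 ∨ 2*mem[q] ≠ q + 3 ∨ 3*w ≤ 3*r - 3).
Check whether mem[q + 1] + 3*w ≥ -5 ∧ (w < -13 ∨ 2*mem[q] ≠ q + 3 ∨ 3*w ≤ -3) ∧ r = -2 implies it.
Countermodel: at the initial state mem = {[14081] = 7042, [14082] = 0, elsewhere 7042}, q = 14081, r = -2, w = -1, the precondition holds but the weakest precondition fails.
Answer: invalid


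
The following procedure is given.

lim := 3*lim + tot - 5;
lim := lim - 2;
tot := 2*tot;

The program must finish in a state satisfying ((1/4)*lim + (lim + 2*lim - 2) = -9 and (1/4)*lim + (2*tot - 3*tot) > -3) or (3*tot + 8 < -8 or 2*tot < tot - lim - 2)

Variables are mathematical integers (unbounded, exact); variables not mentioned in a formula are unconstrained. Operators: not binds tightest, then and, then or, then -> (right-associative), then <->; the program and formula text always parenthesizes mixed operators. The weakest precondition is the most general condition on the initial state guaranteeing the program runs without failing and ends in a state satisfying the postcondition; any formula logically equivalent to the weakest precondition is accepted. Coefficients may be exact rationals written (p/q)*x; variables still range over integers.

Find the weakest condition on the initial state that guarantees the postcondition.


Working backward. After the program, the postcondition ((1/4)*lim + (lim + 2*lim - 2) = -9 and (1/4)*lim + (2*tot - 3*tot) > -3) or (3*tot + 8 < -8 or 2*tot < tot - lim - 2) must hold; in canonical form it is ((13/4)*lim = -7 and (1/4)*lim > tot - 3) or 3*tot < -16 or lim + tot < -2.
Before tot := 2*tot: ((13/4)*lim = -7 and (1/4)*lim > 2*tot - 3) or 6*tot < -16 or lim + 2*tot < -2
Before lim := lim - 2: ((13/4)*lim = -1/2 and (1/4)*lim > 2*tot - 5/2) or 6*tot < -16 or lim + 2*tot < 0
Before lim := 3*lim + tot - 5: ((39/4)*lim + (13/4)*tot = 63/4 and (3/4)*lim > (7/4)*tot - 5/4) or 6*tot < -16 or 3*lim + 3*tot < 5
Answer: WP = ((39/4)*lim + (13/4)*tot = 63/4 and (3/4)*lim > (7/4)*tot - 5/4) or 6*tot < -16 or 3*lim + 3*tot < 5


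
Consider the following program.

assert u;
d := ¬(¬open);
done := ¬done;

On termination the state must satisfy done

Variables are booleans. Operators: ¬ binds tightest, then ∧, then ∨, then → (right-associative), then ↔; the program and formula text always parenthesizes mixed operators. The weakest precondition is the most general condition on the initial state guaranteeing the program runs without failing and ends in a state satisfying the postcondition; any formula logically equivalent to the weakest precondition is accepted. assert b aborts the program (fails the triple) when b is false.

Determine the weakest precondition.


Working backward. After the program, done must hold.
Before done := ¬done: ¬done
Before d := ¬(¬open): ¬done
Before assert u: u ∧ (¬done)
Answer: WP = u ∧ (¬done)


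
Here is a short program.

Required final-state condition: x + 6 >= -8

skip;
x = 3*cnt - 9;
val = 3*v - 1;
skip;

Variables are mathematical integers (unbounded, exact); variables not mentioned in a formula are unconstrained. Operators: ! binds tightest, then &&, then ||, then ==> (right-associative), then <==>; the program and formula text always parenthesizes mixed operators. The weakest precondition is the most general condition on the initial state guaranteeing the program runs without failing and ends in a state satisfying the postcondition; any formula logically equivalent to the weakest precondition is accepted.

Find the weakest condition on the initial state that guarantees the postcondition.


Working backward. After the program, the postcondition x + 6 >= -8 must hold; in canonical form it is x >= -14.
Before skip: x >= -14
Before val := 3*v - 1: x >= -14
Before x := 3*cnt - 9: 3*cnt >= -5
Before skip: 3*cnt >= -5
Answer: WP = 3*cnt >= -5


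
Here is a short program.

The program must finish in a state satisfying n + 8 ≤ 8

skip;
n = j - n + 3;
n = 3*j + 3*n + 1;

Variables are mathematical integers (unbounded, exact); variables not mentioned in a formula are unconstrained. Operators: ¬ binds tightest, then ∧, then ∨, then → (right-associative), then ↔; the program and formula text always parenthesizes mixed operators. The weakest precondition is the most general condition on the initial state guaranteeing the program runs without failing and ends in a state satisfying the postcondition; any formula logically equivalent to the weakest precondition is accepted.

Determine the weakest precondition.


Working backward. After the program, the postcondition n + 8 ≤ 8 must hold; in canonical form it is n ≤ 0.
Before n := 3*j + 3*n + 1: 3*j + 3*n ≤ -1
Before n := j - n + 3: 6*j ≤ 3*n - 10
Before skip: 6*j ≤ 3*n - 10
Answer: WP = 6*j ≤ 3*n - 10


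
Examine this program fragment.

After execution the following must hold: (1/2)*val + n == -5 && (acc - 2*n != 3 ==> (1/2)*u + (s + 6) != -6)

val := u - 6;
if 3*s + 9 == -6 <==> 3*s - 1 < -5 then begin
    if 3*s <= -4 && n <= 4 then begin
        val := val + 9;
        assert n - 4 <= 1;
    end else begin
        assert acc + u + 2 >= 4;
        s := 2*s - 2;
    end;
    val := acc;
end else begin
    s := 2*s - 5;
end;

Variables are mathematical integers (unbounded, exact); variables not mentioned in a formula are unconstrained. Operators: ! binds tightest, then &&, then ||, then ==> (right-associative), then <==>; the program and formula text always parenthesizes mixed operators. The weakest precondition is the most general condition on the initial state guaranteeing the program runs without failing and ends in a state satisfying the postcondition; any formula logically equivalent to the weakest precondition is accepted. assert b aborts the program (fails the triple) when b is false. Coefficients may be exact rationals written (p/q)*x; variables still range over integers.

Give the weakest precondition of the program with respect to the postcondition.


Working backward. After the program, the postcondition (1/2)*val + n == -5 && (acc - 2*n != 3 ==> (1/2)*u + (s + 6) != -6) must hold; in canonical form it is n + (1/2)*val == -5 && (acc != 2*n + 3 ==> s + (1/2)*u != -12).
Then branch requires ((3*s <= -4 && n <= 4) ==> (n <= 5 && (1/2)*acc + n == -5 && (acc != 2*n + 3 ==> s + (1/2)*u != -12))) && ((!(3*s <= -4 && n <= 4)) ==> (acc + u >= 2 && (1/2)*acc + n == -5 && (acc != 2*n + 3 ==> 2*s + (1/2)*u != -10))); else branch requires n + (1/2)*val == -5 && (acc != 2*n + 3 ==> 2*s + (1/2)*u != -7).
Before the if: ((3*s == -15 <==> 3*s < -4) ==> (((3*s <= -4 && n <= 4) ==> (n <= 5 && (1/2)*acc + n == -5 && (acc != 2*n + 3 ==> s + (1/2)*u != -12))) && ((!(3*s <= -4 && n <= 4)) ==> (acc + u >= 2 && (1/2)*acc + n == -5 && (acc != 2*n + 3 ==> 2*s + (1/2)*u != -10))))) && ((!(3*s == -15 <==> 3*s < -4)) ==> (n + (1/2)*val == -5 && (acc != 2*n + 3 ==> 2*s + (1/2)*u != -7)))
Before val := u - 6: ((3*s == -15 <==> 3*s < -4) ==> (((3*s <= -4 && n <= 4) ==> (n <= 5 && (1/2)*acc + n == -5 && (acc != 2*n + 3 ==> s + (1/2)*u != -12))) && ((!(3*s <= -4 && n <= 4)) ==> (acc + u >= 2 && (1/2)*acc + n == -5 && (acc != 2*n + 3 ==> 2*s + (1/2)*u != -10))))) && ((!(3*s == -15 <==> 3*s < -4)) ==> (n + (1/2)*u == -2 && (acc != 2*n + 3 ==> 2*s + (1/2)*u != -7)))
Answer: WP = ((3*s == -15 <==> 3*s < -4) ==> (((3*s <= -4 && n <= 4) ==> (n <= 5 && (1/2)*acc + n == -5 && (acc != 2*n + 3 ==> s + (1/2)*u != -12))) && ((!(3*s <= -4 && n <= 4)) ==> (acc + u >= 2 && (1/2)*acc + n == -5 && (acc != 2*n + 3 ==> 2*s + (1/2)*u != -10))))) && ((!(3*s == -15 <==> 3*s < -4)) ==> (n + (1/2)*u == -2 && (acc != 2*n + 3 ==> 2*s + (1/2)*u != -7)))


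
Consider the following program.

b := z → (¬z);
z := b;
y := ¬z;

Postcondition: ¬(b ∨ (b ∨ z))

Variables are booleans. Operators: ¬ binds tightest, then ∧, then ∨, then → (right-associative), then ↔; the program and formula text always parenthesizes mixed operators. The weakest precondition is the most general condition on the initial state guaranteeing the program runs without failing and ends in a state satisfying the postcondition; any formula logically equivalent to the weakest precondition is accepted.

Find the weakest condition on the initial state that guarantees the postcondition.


Working backward. After the program, the postcondition ¬(b ∨ (b ∨ z)) must hold; in canonical form it is ¬(b ∨ z).
Before y := ¬z: ¬(b ∨ z)
Before z := b: ¬b
Before b := z → (¬z): ¬(z → (¬z))
Answer: WP = ¬(z → (¬z))


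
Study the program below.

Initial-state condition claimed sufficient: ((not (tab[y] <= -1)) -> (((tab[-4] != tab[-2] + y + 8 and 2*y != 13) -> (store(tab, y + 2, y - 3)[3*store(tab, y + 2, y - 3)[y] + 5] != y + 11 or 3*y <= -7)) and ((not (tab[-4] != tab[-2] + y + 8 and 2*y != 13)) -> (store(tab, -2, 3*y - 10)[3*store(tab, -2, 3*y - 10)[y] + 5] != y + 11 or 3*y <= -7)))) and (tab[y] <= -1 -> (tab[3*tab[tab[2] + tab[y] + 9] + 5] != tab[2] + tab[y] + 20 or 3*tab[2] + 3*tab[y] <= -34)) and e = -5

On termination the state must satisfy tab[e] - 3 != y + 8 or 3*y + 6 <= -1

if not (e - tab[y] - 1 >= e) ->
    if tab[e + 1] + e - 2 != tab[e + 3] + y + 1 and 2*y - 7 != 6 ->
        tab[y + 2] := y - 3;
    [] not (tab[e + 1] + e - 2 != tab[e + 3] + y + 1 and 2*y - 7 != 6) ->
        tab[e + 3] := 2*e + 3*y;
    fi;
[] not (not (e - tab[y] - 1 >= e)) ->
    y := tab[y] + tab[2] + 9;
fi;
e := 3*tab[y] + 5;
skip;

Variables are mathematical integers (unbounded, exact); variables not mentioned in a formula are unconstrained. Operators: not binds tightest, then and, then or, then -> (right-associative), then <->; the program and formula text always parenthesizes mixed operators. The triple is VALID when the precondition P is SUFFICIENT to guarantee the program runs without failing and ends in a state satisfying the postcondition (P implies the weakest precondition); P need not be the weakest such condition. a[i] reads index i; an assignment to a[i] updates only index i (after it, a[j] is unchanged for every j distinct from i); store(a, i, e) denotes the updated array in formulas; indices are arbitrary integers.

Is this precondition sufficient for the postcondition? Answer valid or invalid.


Working backward. After the program, the postcondition tab[e] - 3 != y + 8 or 3*y + 6 <= -1 must hold; in canonical form it is tab[e] != y + 11 or 3*y <= -7.
Before skip: tab[e] != y + 11 or 3*y <= -7
Before e := 3*tab[y] + 5: tab[3*tab[y] + 5] != y + 11 or 3*y <= -7
Then branch requires ((tab[e + 1] + e != tab[e + 3] + y + 3 and 2*y != 13) -> (store(tab, y + 2, y - 3)[3*store(tab, y + 2, y - 3)[y] + 5] != y + 11 or 3*y <= -7)) and ((not (tab[e + 1] + e != tab[e + 3] + y + 3 and 2*y != 13)) -> (store(tab, e + 3, 2*e + 3*y)[3*store(tab, e + 3, 2*e + 3*y)[y] + 5] != y + 11 or 3*y <= -7)); else branch requires tab[3*tab[tab[2] + tab[y] + 9] + 5] != tab[2] + tab[y] + 20 or 3*tab[2] + 3*tab[y] <= -34.
Before the if: ((not (tab[y] <= -1)) -> (((tab[e + 1] + e != tab[e + 3] + y + 3 and 2*y != 13) -> (store(tab, y + 2, y - 3)[3*store(tab, y + 2, y - 3)[y] + 5] != y + 11 or 3*y <= -7)) and ((not (tab[e + 1] + e != tab[e + 3] + y + 3 and 2*y != 13)) -> (store(tab, e + 3, 2*e + 3*y)[3*store(tab, e + 3, 2*e + 3*y)[y] + 5] != y + 11 or 3*y <= -7)))) and (tab[y] <= -1 -> (tab[3*tab[tab[2] + tab[y] + 9] + 5] != tab[2] + tab[y] + 20 or 3*tab[2] + 3*tab[y] <= -34))
The weakest precondition is ((not (tab[y] <= -1)) -> (((tab[e + 1] + e != tab[e + 3] + y + 3 and 2*y != 13) -> (store(tab, y + 2, y - 3)[3*store(tab, y + 2, y - 3)[y] + 5] != y + 11 or 3*y <= -7)) and ((not (tab[e + 1] + e != tab[e + 3] + y + 3 and 2*y != 13)) -> (store(tab, e + 3, 2*e + 3*y)[3*store(tab, e + 3, 2*e + 3*y)[y] + 5] != y + 11 or 3*y <= -7)))) and (tab[y] <= -1 -> (tab[3*tab[tab[2] + tab[y] + 9] + 5] != tab[2] + tab[y] + 20 or 3*tab[2] + 3*tab[y] <= -34)).
Check whether ((not (tab[y] <= -1)) -> (((tab[-4] != tab[-2] + y + 8 and 2*y != 13) -> (store(tab, y + 2, y - 3)[3*store(tab, y + 2, y - 3)[y] + 5] != y + 11 or 3*y <= -7)) and ((not (tab[-4] != tab[-2] + y + 8 and 2*y != 13)) -> (store(tab, -2, 3*y - 10)[3*store(tab, -2, 3*y - 10)[y] + 5] != y + 11 or 3*y <= -7)))) and (tab[y] <= -1 -> (tab[3*tab[tab[2] + tab[y] + 9] + 5] != tab[2] + tab[y] + 20 or 3*tab[2] + 3*tab[y] <= -34)) and e = -5 implies it.
Every state satisfying the precondition satisfies the weakest precondition: the implication holds.
Answer: valid


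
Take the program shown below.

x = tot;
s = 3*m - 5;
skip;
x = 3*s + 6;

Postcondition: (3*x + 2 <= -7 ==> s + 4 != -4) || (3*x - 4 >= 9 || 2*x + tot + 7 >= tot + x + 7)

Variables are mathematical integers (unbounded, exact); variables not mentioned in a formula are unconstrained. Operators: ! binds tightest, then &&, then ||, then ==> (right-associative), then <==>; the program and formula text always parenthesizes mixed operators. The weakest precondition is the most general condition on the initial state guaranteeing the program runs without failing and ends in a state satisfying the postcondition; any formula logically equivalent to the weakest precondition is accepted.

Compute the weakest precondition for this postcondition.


Working backward. After the program, the postcondition (3*x + 2 <= -7 ==> s + 4 != -4) || (3*x - 4 >= 9 || 2*x + tot + 7 >= tot + x + 7) must hold; in canonical form it is (3*x <= -9 ==> s != -8) || 3*x >= 13 || x >= 0.
Before x := 3*s + 6: (9*s <= -27 ==> s != -8) || 9*s >= -5 || 3*s >= -6
Before skip: (9*s <= -27 ==> s != -8) || 9*s >= -5 || 3*s >= -6
Before s := 3*m - 5: (27*m <= 18 ==> 3*m != -3) || 27*m >= 40 || 9*m >= 9
Before x := tot: (27*m <= 18 ==> 3*m != -3) || 27*m >= 40 || 9*m >= 9
Answer: WP = (27*m <= 18 ==> 3*m != -3) || 27*m >= 40 || 9*m >= 9


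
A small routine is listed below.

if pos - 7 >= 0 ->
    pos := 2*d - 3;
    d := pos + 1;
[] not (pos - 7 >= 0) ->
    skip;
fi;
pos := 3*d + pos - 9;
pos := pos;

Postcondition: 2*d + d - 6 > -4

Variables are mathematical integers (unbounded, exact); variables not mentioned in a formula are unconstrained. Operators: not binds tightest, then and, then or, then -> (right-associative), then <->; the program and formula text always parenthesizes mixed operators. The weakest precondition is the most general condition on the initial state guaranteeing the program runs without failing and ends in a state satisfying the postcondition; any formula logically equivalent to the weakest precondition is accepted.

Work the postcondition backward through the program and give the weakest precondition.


Working backward. After the program, the postcondition 2*d + d - 6 > -4 must hold; in canonical form it is 3*d > 2.
Before pos := pos: 3*d > 2
Before pos := 3*d + pos - 9: 3*d > 2
Then branch requires 6*d > 8; else branch requires 3*d > 2.
Before the if: (pos >= 7 -> 6*d > 8) and ((not (pos >= 7)) -> 3*d > 2)
Answer: WP = (pos >= 7 -> 6*d > 8) and ((not (pos >= 7)) -> 3*d > 2)


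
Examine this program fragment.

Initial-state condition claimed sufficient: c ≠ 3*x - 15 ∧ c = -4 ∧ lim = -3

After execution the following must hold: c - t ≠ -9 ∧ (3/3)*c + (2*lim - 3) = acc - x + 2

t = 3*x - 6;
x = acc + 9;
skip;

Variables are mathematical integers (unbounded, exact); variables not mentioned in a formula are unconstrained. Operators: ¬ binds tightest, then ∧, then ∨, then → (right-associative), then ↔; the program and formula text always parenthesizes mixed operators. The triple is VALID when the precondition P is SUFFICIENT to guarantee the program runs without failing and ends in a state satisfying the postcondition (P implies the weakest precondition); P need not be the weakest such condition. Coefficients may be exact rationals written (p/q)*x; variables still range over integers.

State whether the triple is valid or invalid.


Working backward. After the program, the postcondition c - t ≠ -9 ∧ (3/3)*c + (2*lim - 3) = acc - x + 2 must hold; in canonical form it is c ≠ t - 9 ∧ c + 2*lim + x = acc + 5.
Before skip: c ≠ t - 9 ∧ c + 2*lim + x = acc + 5
Before x := acc + 9: c ≠ t - 9 ∧ c + 2*lim = -4
Before t := 3*x - 6: c ≠ 3*x - 15 ∧ c + 2*lim = -4
The weakest precondition is c ≠ 3*x - 15 ∧ c + 2*lim = -4.
Check whether c ≠ 3*x - 15 ∧ c = -4 ∧ lim = -3 implies it.
Countermodel: at the initial state c = -4, lim = -3, x = 0, the precondition holds but the weakest precondition fails.
Answer: invalid


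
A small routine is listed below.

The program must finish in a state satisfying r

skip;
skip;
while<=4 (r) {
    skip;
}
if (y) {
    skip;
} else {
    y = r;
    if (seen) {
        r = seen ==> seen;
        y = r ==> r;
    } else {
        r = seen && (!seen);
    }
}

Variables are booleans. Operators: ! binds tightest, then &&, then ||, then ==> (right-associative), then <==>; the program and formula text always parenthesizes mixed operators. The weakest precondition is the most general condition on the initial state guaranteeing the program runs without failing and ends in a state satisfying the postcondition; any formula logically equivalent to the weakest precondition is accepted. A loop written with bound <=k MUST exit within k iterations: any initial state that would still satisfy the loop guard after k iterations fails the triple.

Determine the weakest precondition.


Working backward. After the program, r must hold.
Then branch requires r; else branch requires seen.
Before the if: (y ==> r) && ((!y) ==> seen)
Before the loop (bound <=4), unroll the exhaustion recursion (WP_0 = exit-now case; WP_j = one more guarded iteration, up to j = 4):
  WP_0: (!r) && (y ==> r) && ((!y) ==> seen)
  WP_1: (r ==> ((!r) && (y ==> r) && ((!y) ==> seen))) && ((!r) ==> ((y ==> r) && ((!y) ==> seen)))
  WP_2: (r ==> ((r ==> ((!r) && (y ==> r) && ((!y) ==> seen))) && ((!r) ==> ((y ==> r) && ((!y) ==> seen))))) && ((!r) ==> ((y ==> r) && ((!y) ==> seen)))
  WP_3: (r ==> ((r ==> ((r ==> ((!r) && (y ==> r) && ((!y) ==> seen))) && ((!r) ==> ((y ==> r) && ((!y) ==> seen))))) && ((!r) ==> ((y ==> r) && ((!y) ==> seen))))) && ((!r) ==> ((y ==> r) && ((!y) ==> seen)))
  WP_4: (r ==> ((r ==> ((r ==> ((r ==> ((!r) && (y ==> r) && ((!y) ==> seen))) && ((!r) ==> ((y ==> r) && ((!y) ==> seen))))) && ((!r) ==> ((y ==> r) && ((!y) ==> seen))))) && ((!r) ==> ((y ==> r) && ((!y) ==> seen))))) && ((!r) ==> ((y ==> r) && ((!y) ==> seen)))
So before the loop: (r ==> ((r ==> ((r ==> ((r ==> ((!r) && (y ==> r) && ((!y) ==> seen))) && ((!r) ==> ((y ==> r) && ((!y) ==> seen))))) && ((!r) ==> ((y ==> r) && ((!y) ==> seen))))) && ((!r) ==> ((y ==> r) && ((!y) ==> seen))))) && ((!r) ==> ((y ==> r) && ((!y) ==> seen)))
Before skip: (r ==> ((r ==> ((r ==> ((r ==> ((!r) && (y ==> r) && ((!y) ==> seen))) && ((!r) ==> ((y ==> r) && ((!y) ==> seen))))) && ((!r) ==> ((y ==> r) && ((!y) ==> seen))))) && ((!r) ==> ((y ==> r) && ((!y) ==> seen))))) && ((!r) ==> ((y ==> r) && ((!y) ==> seen)))
Before skip: (r ==> ((r ==> ((r ==> ((r ==> ((!r) && (y ==> r) && ((!y) ==> seen))) && ((!r) ==> ((y ==> r) && ((!y) ==> seen))))) && ((!r) ==> ((y ==> r) && ((!y) ==> seen))))) && ((!r) ==> ((y ==> r) && ((!y) ==> seen))))) && ((!r) ==> ((y ==> r) && ((!y) ==> seen)))
Answer: WP = (r ==> ((r ==> ((r ==> ((r ==> ((!r) && (y ==> r) && ((!y) ==> seen))) && ((!r) ==> ((y ==> r) && ((!y) ==> seen))))) && ((!r) ==> ((y ==> r) && ((!y) ==> seen))))) && ((!r) ==> ((y ==> r) && ((!y) ==> seen))))) && ((!r) ==> ((y ==> r) && ((!y) ==> seen)))


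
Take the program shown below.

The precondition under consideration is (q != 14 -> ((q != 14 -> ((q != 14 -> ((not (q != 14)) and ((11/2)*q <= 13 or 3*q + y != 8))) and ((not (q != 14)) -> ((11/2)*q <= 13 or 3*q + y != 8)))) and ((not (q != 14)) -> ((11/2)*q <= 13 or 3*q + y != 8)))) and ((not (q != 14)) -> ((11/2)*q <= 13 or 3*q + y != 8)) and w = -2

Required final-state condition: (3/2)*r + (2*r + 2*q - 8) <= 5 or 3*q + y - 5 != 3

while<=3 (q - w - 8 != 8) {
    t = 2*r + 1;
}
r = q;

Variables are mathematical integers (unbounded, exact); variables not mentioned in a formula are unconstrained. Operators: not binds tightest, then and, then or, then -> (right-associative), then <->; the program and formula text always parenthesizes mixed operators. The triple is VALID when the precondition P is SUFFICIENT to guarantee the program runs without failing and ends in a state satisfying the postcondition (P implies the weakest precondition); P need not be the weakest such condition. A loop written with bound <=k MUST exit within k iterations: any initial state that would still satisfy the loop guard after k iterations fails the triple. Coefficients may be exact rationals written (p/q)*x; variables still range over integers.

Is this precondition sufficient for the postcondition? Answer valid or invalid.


Working backward. After the program, the postcondition (3/2)*r + (2*r + 2*q - 8) <= 5 or 3*q + y - 5 != 3 must hold; in canonical form it is 2*q + (7/2)*r <= 13 or 3*q + y != 8.
Before r := q: (11/2)*q <= 13 or 3*q + y != 8
Before the loop (bound <=3), unroll the exhaustion recursion (WP_0 = exit-now case; WP_j = one more guarded iteration, up to j = 3):
  WP_0: (not (q != w + 16)) and ((11/2)*q <= 13 or 3*q + y != 8)
  WP_1: (q != w + 16 -> ((not (q != w + 16)) and ((11/2)*q <= 13 or 3*q + y != 8))) and ((not (q != w + 16)) -> ((11/2)*q <= 13 or 3*q + y != 8))
  WP_2: (q != w + 16 -> ((q != w + 16 -> ((not (q != w + 16)) and ((11/2)*q <= 13 or 3*q + y != 8))) and ((not (q != w + 16)) -> ((11/2)*q <= 13 or 3*q + y != 8)))) and ((not (q != w + 16)) -> ((11/2)*q <= 13 or 3*q + y != 8))
  WP_3: (q != w + 16 -> ((q != w + 16 -> ((q != w + 16 -> ((not (q != w + 16)) and ((11/2)*q <= 13 or 3*q + y != 8))) and ((not (q != w + 16)) -> ((11/2)*q <= 13 or 3*q + y != 8)))) and ((not (q != w + 16)) -> ((11/2)*q <= 13 or 3*q + y != 8)))) and ((not (q != w + 16)) -> ((11/2)*q <= 13 or 3*q + y != 8))
So before the loop: (q != w + 16 -> ((q != w + 16 -> ((q != w + 16 -> ((not (q != w + 16)) and ((11/2)*q <= 13 or 3*q + y != 8))) and ((not (q != w + 16)) -> ((11/2)*q <= 13 or 3*q + y != 8)))) and ((not (q != w + 16)) -> ((11/2)*q <= 13 or 3*q + y != 8)))) and ((not (q != w + 16)) -> ((11/2)*q <= 13 or 3*q + y != 8))
The weakest precondition is (q != w + 16 -> ((q != w + 16 -> ((q != w + 16 -> ((not (q != w + 16)) and ((11/2)*q <= 13 or 3*q + y != 8))) and ((not (q != w + 16)) -> ((11/2)*q <= 13 or 3*q + y != 8)))) and ((not (q != w + 16)) -> ((11/2)*q <= 13 or 3*q + y != 8)))) and ((not (q != w + 16)) -> ((11/2)*q <= 13 or 3*q + y != 8)).
Check whether (q != 14 -> ((q != 14 -> ((q != 14 -> ((not (q != 14)) and ((11/2)*q <= 13 or 3*q + y != 8))) and ((not (q != 14)) -> ((11/2)*q <= 13 or 3*q + y != 8)))) and ((not (q != 14)) -> ((11/2)*q <= 13 or 3*q + y != 8)))) and ((not (q != 14)) -> ((11/2)*q <= 13 or 3*q + y != 8)) and w = -2 implies it.
Every state satisfying the precondition satisfies the weakest precondition: the implication holds.
Answer: valid


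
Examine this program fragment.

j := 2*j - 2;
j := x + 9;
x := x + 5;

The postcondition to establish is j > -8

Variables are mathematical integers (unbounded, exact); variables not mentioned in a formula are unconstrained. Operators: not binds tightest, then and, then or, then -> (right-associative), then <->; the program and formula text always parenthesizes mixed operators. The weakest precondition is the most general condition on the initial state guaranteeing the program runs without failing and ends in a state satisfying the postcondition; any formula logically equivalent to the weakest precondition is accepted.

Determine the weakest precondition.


Working backward. After the program, j > -8 must hold.
Before x := x + 5: j > -8
Before j := x + 9: x > -17
Before j := 2*j - 2: x > -17
Answer: WP = x > -17


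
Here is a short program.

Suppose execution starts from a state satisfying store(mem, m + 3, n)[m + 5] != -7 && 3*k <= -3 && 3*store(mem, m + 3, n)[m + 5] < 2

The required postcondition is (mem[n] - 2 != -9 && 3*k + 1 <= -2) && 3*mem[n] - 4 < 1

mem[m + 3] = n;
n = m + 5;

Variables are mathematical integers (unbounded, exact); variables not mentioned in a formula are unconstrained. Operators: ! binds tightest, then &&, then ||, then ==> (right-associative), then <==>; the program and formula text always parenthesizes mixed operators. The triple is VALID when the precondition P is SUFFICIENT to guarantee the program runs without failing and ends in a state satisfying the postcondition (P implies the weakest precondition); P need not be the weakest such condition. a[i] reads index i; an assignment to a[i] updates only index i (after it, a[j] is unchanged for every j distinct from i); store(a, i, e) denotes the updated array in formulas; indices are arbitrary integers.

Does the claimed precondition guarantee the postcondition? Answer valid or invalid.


Working backward. After the program, the postcondition (mem[n] - 2 != -9 && 3*k + 1 <= -2) && 3*mem[n] - 4 < 1 must hold; in canonical form it is mem[n] != -7 && 3*k <= -3 && 3*mem[n] < 5.
Before n := m + 5: mem[m + 5] != -7 && 3*k <= -3 && 3*mem[m + 5] < 5
Before mem[m + 3] := n: store(mem, m + 3, n)[m + 5] != -7 && 3*k <= -3 && 3*store(mem, m + 3, n)[m + 5] < 5
The weakest precondition is store(mem, m + 3, n)[m + 5] != -7 && 3*k <= -3 && 3*store(mem, m + 3, n)[m + 5] < 5.
Check whether store(mem, m + 3, n)[m + 5] != -7 && 3*k <= -3 && 3*store(mem, m + 3, n)[m + 5] < 2 implies it.
Every state satisfying the precondition satisfies the weakest precondition: the implication holds.
Answer: valid


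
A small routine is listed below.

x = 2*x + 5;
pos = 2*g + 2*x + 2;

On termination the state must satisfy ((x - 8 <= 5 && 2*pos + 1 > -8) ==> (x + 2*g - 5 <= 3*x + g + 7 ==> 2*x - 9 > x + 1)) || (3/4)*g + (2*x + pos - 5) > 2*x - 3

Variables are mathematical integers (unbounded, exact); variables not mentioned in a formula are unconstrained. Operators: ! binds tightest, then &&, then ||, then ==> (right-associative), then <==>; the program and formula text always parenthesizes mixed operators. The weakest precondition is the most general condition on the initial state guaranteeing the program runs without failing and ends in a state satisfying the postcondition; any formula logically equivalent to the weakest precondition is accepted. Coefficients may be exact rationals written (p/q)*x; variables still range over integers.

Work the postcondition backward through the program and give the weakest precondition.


Working backward. After the program, the postcondition ((x - 8 <= 5 && 2*pos + 1 > -8) ==> (x + 2*g - 5 <= 3*x + g + 7 ==> 2*x - 9 > x + 1)) || (3/4)*g + (2*x + pos - 5) > 2*x - 3 must hold; in canonical form it is ((x <= 13 && 2*pos > -9) ==> (g <= 2*x + 12 ==> x > 10)) || (3/4)*g + pos > 2.
Before pos := 2*g + 2*x + 2: ((x <= 13 && 4*g + 4*x > -13) ==> (g <= 2*x + 12 ==> x > 10)) || (11/4)*g + 2*x > 0
Before x := 2*x + 5: ((2*x <= 8 && 4*g + 8*x > -33) ==> (g <= 4*x + 22 ==> 2*x > 5)) || (11/4)*g + 4*x > -10
Answer: WP = ((2*x <= 8 && 4*g + 8*x > -33) ==> (g <= 4*x + 22 ==> 2*x > 5)) || (11/4)*g + 4*x > -10


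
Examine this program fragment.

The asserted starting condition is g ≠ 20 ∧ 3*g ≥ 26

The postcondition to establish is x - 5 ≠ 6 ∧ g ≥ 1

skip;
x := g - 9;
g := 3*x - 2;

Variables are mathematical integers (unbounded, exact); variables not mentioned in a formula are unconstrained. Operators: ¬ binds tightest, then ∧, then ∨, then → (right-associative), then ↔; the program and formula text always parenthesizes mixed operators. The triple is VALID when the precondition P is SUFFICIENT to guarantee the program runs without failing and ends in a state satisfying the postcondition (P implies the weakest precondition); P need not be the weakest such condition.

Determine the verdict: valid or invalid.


Working backward. After the program, the postcondition x - 5 ≠ 6 ∧ g ≥ 1 must hold; in canonical form it is x ≠ 11 ∧ g ≥ 1.
Before g := 3*x - 2: x ≠ 11 ∧ 3*x ≥ 3
Before x := g - 9: g ≠ 20 ∧ 3*g ≥ 30
Before skip: g ≠ 20 ∧ 3*g ≥ 30
The weakest precondition is g ≠ 20 ∧ 3*g ≥ 30.
Check whether g ≠ 20 ∧ 3*g ≥ 26 implies it.
Countermodel: at the initial state g = 9, the precondition holds but the weakest precondition fails.
Answer: invalid


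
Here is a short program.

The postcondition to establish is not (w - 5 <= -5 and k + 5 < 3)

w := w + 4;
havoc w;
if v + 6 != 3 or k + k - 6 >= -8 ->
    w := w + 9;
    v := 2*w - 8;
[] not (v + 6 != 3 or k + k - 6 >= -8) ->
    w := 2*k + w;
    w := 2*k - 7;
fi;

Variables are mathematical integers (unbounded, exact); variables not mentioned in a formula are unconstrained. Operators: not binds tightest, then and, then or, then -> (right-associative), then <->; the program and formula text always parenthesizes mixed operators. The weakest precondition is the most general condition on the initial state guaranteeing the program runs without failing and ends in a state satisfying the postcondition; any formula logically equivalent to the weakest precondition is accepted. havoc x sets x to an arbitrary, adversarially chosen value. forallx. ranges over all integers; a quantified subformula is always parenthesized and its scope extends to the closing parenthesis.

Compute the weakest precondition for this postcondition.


Working backward. After the program, the postcondition not (w - 5 <= -5 and k + 5 < 3) must hold; in canonical form it is not (w <= 0 and k < -2).
Then branch requires not (w <= -9 and k < -2); else branch requires not (2*k <= 7 and k < -2).
Before the if: ((v != -3 or 2*k >= -2) -> (not (w <= -9 and k < -2))) and ((not (v != -3 or 2*k >= -2)) -> (not (2*k <= 7 and k < -2)))
Before havoc w: forall w_1. (((v != -3 or 2*k >= -2) -> (not (w_1 <= -9 and k < -2))) and ((not (v != -3 or 2*k >= -2)) -> (not (2*k <= 7 and k < -2))))
Before w := w + 4: forall w_1. (((v != -3 or 2*k >= -2) -> (not (w_1 <= -9 and k < -2))) and ((not (v != -3 or 2*k >= -2)) -> (not (2*k <= 7 and k < -2))))
Answer: WP = forall w_1. (((v != -3 or 2*k >= -2) -> (not (w_1 <= -9 and k < -2))) and ((not (v != -3 or 2*k >= -2)) -> (not (2*k <= 7 and k < -2))))


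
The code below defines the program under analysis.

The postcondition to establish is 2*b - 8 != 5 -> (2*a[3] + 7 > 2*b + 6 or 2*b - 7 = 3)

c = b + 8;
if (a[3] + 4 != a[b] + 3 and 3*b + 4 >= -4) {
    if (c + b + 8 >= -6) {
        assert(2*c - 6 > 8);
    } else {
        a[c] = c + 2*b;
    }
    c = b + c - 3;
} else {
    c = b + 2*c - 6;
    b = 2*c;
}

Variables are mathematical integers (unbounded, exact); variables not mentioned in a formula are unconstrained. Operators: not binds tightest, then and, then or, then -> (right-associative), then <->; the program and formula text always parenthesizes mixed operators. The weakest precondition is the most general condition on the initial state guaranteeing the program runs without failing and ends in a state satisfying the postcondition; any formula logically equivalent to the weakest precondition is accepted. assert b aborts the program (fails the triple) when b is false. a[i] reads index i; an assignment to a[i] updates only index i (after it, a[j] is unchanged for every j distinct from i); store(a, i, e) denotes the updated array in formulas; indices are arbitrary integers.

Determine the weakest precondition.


Working backward. After the program, the postcondition 2*b - 8 != 5 -> (2*a[3] + 7 > 2*b + 6 or 2*b - 7 = 3) must hold; in canonical form it is 2*b != 13 -> (2*a[3] > 2*b - 1 or 2*b = 10).
Then branch requires (b + c >= -14 -> (2*c > 14 and (2*b != 13 -> (2*a[3] > 2*b - 1 or 2*b = 10)))) and ((not (b + c >= -14)) -> (2*b != 13 -> (2*store(a, c, 2*b + c)[3] > 2*b - 1 or 2*b = 10))); else branch requires 4*b + 8*c != 37 -> (2*a[3] > 4*b + 8*c - 25 or 4*b + 8*c = 34).
Before the if: ((a[3] != a[b] - 1 and 3*b >= -8) -> ((b + c >= -14 -> (2*c > 14 and (2*b != 13 -> (2*a[3] > 2*b - 1 or 2*b = 10)))) and ((not (b + c >= -14)) -> (2*b != 13 -> (2*store(a, c, 2*b + c)[3] > 2*b - 1 or 2*b = 10))))) and ((not (a[3] != a[b] - 1 and 3*b >= -8)) -> (4*b + 8*c != 37 -> (2*a[3] > 4*b + 8*c - 25 or 4*b + 8*c = 34)))
Before c := b + 8: ((a[3] != a[b] - 1 and 3*b >= -8) -> ((2*b >= -22 -> (2*b > -2 and (2*b != 13 -> (2*a[3] > 2*b - 1 or 2*b = 10)))) and ((not (2*b >= -22)) -> (2*b != 13 -> (2*store(a, b + 8, 3*b + 8)[3] > 2*b - 1 or 2*b = 10))))) and ((not (a[3] != a[b] - 1 and 3*b >= -8)) -> (12*b != -27 -> (2*a[3] > 12*b + 39 or 12*b = -30)))
Answer: WP = ((a[3] != a[b] - 1 and 3*b >= -8) -> ((2*b >= -22 -> (2*b > -2 and (2*b != 13 -> (2*a[3] > 2*b - 1 or 2*b = 10)))) and ((not (2*b >= -22)) -> (2*b != 13 -> (2*store(a, b + 8, 3*b + 8)[3] > 2*b - 1 or 2*b = 10))))) and ((not (a[3] != a[b] - 1 and 3*b >= -8)) -> (12*b != -27 -> (2*a[3] > 12*b + 39 or 12*b = -30)))


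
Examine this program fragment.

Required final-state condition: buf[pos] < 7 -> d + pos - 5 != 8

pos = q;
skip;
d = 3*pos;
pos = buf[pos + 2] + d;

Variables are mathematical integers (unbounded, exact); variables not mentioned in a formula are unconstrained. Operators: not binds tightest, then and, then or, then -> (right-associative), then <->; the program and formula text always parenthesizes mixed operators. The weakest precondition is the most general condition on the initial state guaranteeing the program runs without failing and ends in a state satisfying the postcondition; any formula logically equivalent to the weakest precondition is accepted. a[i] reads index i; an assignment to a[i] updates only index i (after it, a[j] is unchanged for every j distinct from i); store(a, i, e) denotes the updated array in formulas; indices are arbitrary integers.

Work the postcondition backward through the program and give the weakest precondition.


Working backward. After the program, the postcondition buf[pos] < 7 -> d + pos - 5 != 8 must hold; in canonical form it is buf[pos] < 7 -> d + pos != 13.
Before pos := buf[pos + 2] + d: buf[buf[pos + 2] + d] < 7 -> buf[pos + 2] + 2*d != 13
Before d := 3*pos: buf[buf[pos + 2] + 3*pos] < 7 -> buf[pos + 2] + 6*pos != 13
Before skip: buf[buf[pos + 2] + 3*pos] < 7 -> buf[pos + 2] + 6*pos != 13
Before pos := q: buf[buf[q + 2] + 3*q] < 7 -> buf[q + 2] + 6*q != 13
Answer: WP = buf[buf[q + 2] + 3*q] < 7 -> buf[q + 2] + 6*q != 13


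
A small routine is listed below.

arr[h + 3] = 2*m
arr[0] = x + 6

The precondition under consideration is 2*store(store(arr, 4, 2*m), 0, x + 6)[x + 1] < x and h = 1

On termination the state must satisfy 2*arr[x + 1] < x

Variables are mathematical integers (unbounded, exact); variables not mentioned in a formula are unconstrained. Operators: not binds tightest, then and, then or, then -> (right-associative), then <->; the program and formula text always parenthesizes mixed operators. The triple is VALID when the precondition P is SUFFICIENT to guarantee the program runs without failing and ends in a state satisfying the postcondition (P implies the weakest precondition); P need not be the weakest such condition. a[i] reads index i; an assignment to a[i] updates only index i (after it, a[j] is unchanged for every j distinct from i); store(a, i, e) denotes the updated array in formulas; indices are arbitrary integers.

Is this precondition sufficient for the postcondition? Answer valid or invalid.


Working backward. After the program, 2*arr[x + 1] < x must hold.
Before arr[0] := x + 6: 2*store(arr, 0, x + 6)[x + 1] < x
Before arr[h + 3] := 2*m: 2*store(store(arr, h + 3, 2*m), 0, x + 6)[x + 1] < x
The weakest precondition is 2*store(store(arr, h + 3, 2*m), 0, x + 6)[x + 1] < x.
Check whether 2*store(store(arr, 4, 2*m), 0, x + 6)[x + 1] < x and h = 1 implies it.
Every state satisfying the precondition satisfies the weakest precondition: the implication holds.
Answer: valid


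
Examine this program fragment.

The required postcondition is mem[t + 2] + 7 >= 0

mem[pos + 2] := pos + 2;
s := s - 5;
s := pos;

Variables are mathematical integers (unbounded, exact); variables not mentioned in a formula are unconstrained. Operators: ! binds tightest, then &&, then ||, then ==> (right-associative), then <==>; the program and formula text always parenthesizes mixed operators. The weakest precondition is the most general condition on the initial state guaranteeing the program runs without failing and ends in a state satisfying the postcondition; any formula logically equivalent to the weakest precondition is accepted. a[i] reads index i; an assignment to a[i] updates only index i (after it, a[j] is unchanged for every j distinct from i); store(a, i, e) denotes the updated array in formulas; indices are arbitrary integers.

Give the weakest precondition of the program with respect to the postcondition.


Working backward. After the program, the postcondition mem[t + 2] + 7 >= 0 must hold; in canonical form it is mem[t + 2] >= -7.
Before s := pos: mem[t + 2] >= -7
Before s := s - 5: mem[t + 2] >= -7
Before mem[pos + 2] := pos + 2: store(mem, pos + 2, pos + 2)[t + 2] >= -7
Answer: WP = store(mem, pos + 2, pos + 2)[t + 2] >= -7


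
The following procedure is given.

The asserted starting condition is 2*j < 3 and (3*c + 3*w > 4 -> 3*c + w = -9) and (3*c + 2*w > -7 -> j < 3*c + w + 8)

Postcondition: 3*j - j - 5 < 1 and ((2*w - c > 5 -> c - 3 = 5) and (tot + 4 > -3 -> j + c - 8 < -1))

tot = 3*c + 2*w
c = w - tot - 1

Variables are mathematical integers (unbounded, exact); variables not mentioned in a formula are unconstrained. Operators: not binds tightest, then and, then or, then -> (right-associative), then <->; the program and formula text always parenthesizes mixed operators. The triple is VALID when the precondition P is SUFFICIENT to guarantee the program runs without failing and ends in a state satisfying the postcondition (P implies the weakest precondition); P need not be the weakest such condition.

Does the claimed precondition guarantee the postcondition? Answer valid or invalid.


Working backward. After the program, the postcondition 3*j - j - 5 < 1 and ((2*w - c > 5 -> c - 3 = 5) and (tot + 4 > -3 -> j + c - 8 < -1)) must hold; in canonical form it is 2*j < 6 and (2*w > c + 5 -> c = 8) and (tot > -7 -> c + j < 7).
Before c := w - tot - 1: 2*j < 6 and (tot + w > 4 -> w = tot + 9) and (tot > -7 -> j + w < tot + 8)
Before tot := 3*c + 2*w: 2*j < 6 and (3*c + 3*w > 4 -> 3*c + w = -9) and (3*c + 2*w > -7 -> j < 3*c + w + 8)
The weakest precondition is 2*j < 6 and (3*c + 3*w > 4 -> 3*c + w = -9) and (3*c + 2*w > -7 -> j < 3*c + w + 8).
Check whether 2*j < 3 and (3*c + 3*w > 4 -> 3*c + w = -9) and (3*c + 2*w > -7 -> j < 3*c + w + 8) implies it.
Every state satisfying the precondition satisfies the weakest precondition: the implication holds.
Answer: valid


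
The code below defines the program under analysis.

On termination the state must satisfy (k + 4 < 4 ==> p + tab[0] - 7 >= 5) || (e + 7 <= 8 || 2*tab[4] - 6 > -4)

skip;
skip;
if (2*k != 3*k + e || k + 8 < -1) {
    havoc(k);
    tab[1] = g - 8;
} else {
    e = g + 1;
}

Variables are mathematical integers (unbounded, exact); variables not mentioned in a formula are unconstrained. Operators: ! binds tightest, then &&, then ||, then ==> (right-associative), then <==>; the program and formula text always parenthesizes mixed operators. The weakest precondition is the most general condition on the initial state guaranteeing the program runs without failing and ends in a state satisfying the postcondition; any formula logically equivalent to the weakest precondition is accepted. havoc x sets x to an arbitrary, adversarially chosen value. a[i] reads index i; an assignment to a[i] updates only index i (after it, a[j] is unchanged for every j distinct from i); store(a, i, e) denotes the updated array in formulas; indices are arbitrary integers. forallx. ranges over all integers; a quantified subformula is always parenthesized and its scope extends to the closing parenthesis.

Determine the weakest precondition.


Working backward. After the program, the postcondition (k + 4 < 4 ==> p + tab[0] - 7 >= 5) || (e + 7 <= 8 || 2*tab[4] - 6 > -4) must hold; in canonical form it is (k < 0 ==> tab[0] + p >= 12) || e <= 1 || 2*tab[4] > 2.
Then branch requires forall k_1. ((k_1 < 0 ==> tab[0] + p >= 12) || e <= 1 || 2*tab[4] > 2); else branch requires (k < 0 ==> tab[0] + p >= 12) || g <= 0 || 2*tab[4] > 2.
Before the if: ((e + k != 0 || k < -9) ==> (forall k_1. ((k_1 < 0 ==> tab[0] + p >= 12) || e <= 1 || 2*tab[4] > 2))) && ((!(e + k != 0 || k < -9)) ==> ((k < 0 ==> tab[0] + p >= 12) || g <= 0 || 2*tab[4] > 2))
Before skip: ((e + k != 0 || k < -9) ==> (forall k_1. ((k_1 < 0 ==> tab[0] + p >= 12) || e <= 1 || 2*tab[4] > 2))) && ((!(e + k != 0 || k < -9)) ==> ((k < 0 ==> tab[0] + p >= 12) || g <= 0 || 2*tab[4] > 2))
Before skip: ((e + k != 0 || k < -9) ==> (forall k_1. ((k_1 < 0 ==> tab[0] + p >= 12) || e <= 1 || 2*tab[4] > 2))) && ((!(e + k != 0 || k < -9)) ==> ((k < 0 ==> tab[0] + p >= 12) || g <= 0 || 2*tab[4] > 2))
Answer: WP = ((e + k != 0 || k < -9) ==> (forall k_1. ((k_1 < 0 ==> tab[0] + p >= 12) || e <= 1 || 2*tab[4] > 2))) && ((!(e + k != 0 || k < -9)) ==> ((k < 0 ==> tab[0] + p >= 12) || g <= 0 || 2*tab[4] > 2))
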